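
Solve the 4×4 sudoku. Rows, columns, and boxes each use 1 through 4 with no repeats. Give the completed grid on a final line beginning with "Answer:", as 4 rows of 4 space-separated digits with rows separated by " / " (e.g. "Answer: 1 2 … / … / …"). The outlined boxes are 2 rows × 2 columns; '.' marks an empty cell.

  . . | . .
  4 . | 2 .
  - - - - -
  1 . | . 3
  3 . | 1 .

Step 1. [r3c2∈{2,4}] in row 3, 2 fits only at r3c2 ⇒ r3c2=2.
Step 2. [r1c3∈{3,4}] across col 3, 3 lands solely at r1c3 ⇒ r1c3=3.
Step 3. [r1c4∈{1,4}] row 1 places 4 nowhere but r1c4 ⇒ r1c4=4.
Step 4. [r2c4∈{1}] only 1 remains possible at r2c4. So r2c4=1.
Step 5. [r1c1∈{2}] r1c1 has the single candidate 2, so r1c1=2.
Step 6. [r3c3∈{4}] only 4 remains possible at r3c3. So r3c3=4.
Step 7. [r1c2∈{1}] r1c2's peers cover all but 1. So r1c2=1.
Step 8. [r2c2∈{3}] r2c2's peers cover all but 3. So r2c2=3.
Step 9. [r4c4∈{2}] nothing but 2 survives at r4c4. So r4c4=2.
Step 10. [r4c2∈{4}] nothing but 4 survives at r4c2. So r4c2=4.

Answer: 2 1 3 4 / 4 3 2 1 / 1 2 4 3 / 3 4 1 2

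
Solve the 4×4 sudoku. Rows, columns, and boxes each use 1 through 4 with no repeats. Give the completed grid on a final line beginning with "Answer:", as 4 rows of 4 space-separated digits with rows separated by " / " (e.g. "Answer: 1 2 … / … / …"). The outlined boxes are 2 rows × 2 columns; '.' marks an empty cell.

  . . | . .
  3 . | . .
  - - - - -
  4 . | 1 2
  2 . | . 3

Step 1. [r1c1∈{1}] only 1 remains possible at r1c1 ⇒ r1c1=1.
Step 2. [r1c4∈{4}] nothing but 4 survives at r1c4 ⇒ r1c4=4.
Step 3. [r1c2∈{2}] nothing but 2 survives at r1c2, so r1c2=2.
Step 4. [r4c2∈{1}] r4c2's peers cover all but 1, so r4c2=1.
Step 5. [r2c2∈{4}] r2c2's peers cover all but 4 ⇒ r2c2=4.
Step 6. [r1c3∈{3}] nothing but 3 survives at r1c3 ⇒ r1c3=3.
Step 7. [r2c3∈{2}] only 2 remains possible at r2c3, so r2c3=2.
Step 8. [r3c2∈{3}] r3c2 has the single candidate 3, so r3c2=3.
Step 9. [r2c4∈{1}] nothing but 1 survives at r2c4. So r2c4=1.
Step 10. [r4c3∈{4}] r4c3 is down to just 4. So r4c3=4.

Answer: 1 2 3 4 / 3 4 2 1 / 4 3 1 2 / 2 1 4 3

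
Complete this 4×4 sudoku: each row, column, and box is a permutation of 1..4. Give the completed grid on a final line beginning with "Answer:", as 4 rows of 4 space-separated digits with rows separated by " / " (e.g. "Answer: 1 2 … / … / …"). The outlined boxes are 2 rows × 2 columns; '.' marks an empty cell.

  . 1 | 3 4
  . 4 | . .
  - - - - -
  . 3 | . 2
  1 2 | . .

Step 1. [r2c3∈{1,2}] across col 3, 2 lands solely at r2c3. So r2c3=2.
Step 2. [r4c3∈{4}] r4c3 is down to just 4. So r4c3=4.
Step 3. [r3c3∈{1}] r3c3's peers cover all but 1. So r3c3=1.
Step 4. [r1c1∈{2}] only 2 remains possible at r1c1 ⇒ r1c1=2.
Step 5. [r4c4∈{3}] r4c4 is down to just 3. So r4c4=3.
Step 6. [r3c1∈{4}] nothing but 4 survives at r3c1, so r3c1=4.
Step 7. [r2c4∈{1}] nothing but 1 survives at r2c4 ⇒ r2c4=1.
Step 8. [r2c1∈{3}] r2c1 is down to just 3. So r2c1=3.

Answer: 2 1 3 4 / 3 4 2 1 / 4 3 1 2 / 1 2 4 3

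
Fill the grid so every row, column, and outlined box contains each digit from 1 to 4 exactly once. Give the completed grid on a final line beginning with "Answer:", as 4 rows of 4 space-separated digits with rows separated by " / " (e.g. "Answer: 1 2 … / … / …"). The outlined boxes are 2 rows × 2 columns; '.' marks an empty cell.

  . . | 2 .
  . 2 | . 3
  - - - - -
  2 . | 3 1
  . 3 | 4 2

Step 1. [r1c2∈{1,4}] across col 2, 1 lands solely at r1c2, so r1c2=1.
Step 2. [r1c1∈{3,4}] row 1 places 3 nowhere but r1c1. So r1c1=3.
Step 3. [r4c1∈{1}] r4c1 has the single candidate 1. So r4c1=1.
Step 4. [r3c2∈{4}] r3c2 has the single candidate 4 ⇒ r3c2=4.
Step 5. [r2c1∈{4}] r2c1 is down to just 4. So r2c1=4.
Step 6. [r2c3∈{1}] only 1 remains possible at r2c3 ⇒ r2c3=1.
Step 7. [r1c4∈{4}] r1c4 is down to just 4 ⇒ r1c4=4.

Answer: 3 1 2 4 / 4 2 1 3 / 2 4 3 1 / 1 3 4 2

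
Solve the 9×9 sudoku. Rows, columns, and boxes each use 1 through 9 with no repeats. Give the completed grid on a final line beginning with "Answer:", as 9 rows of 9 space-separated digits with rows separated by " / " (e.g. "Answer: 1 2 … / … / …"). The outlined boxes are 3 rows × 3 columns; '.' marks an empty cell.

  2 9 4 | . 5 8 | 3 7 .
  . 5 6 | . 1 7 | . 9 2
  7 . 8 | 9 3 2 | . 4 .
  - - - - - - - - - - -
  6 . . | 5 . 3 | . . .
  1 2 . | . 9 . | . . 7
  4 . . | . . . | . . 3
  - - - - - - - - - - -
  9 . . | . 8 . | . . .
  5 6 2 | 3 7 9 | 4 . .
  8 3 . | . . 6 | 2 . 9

Step 1. [r1c9∈{1,6}] r1c9 is the only open cell in row 1 admitting 1. So r1c9=1.
Step 2. [r9c8∈{1,5}] r9c8 is the only open cell in row 9 admitting 5. So r9c8=5.
Step 3. [r6c4∈{1,2,6,7,8}] r6c4 is the only open cell in col 4 admitting 7 ⇒ r6c4=7.
Step 4. [r8c8∈{1,8}] r8c8 is the only open cell in row 8 admitting 1, so r8c8=1.
Step 5. [r5c4∈{4,6,8}] 8 has one home in col 4: r5c4. So r5c4=8.
Step 6. [r9c5∈{4}] r9c5 has the single candidate 4. So r9c5=4.
Step 7. [r5c8∈{6}] r5c8 has the single candidate 6. So r5c8=6.
Step 8. [r9c3∈{1,7}] across row 9, 7 lands solely at r9c3 ⇒ r9c3=7.
Step 9. [r4c7∈{1,8,9}] in row 4, 1 fits only at r4c7 ⇒ r4c7=1.
Step 10. [r6c2∈{8}] r6c2 is down to just 8 ⇒ r6c2=8.
Step 11. [r5c7∈{5}] r5c7's peers cover all but 5, so r5c7=5.
Step 12. [r7c3∈{1}] r7c3 has the single candidate 1. So r7c3=1.
Step 13. [r4c5∈{2}] only 2 remains possible at r4c5 ⇒ r4c5=2.
Step 14. [r3c7∈{6}] r3c7's peers cover all but 6 ⇒ r3c7=6.
Step 15. [r6c3∈{5,9}] across row 6, 5 lands solely at r6c3 ⇒ r6c3=5.
Step 16. [r4c8∈{8}] only 8 remains possible at r4c8 ⇒ r4c8=8.
Step 17. [r2c7∈{8}] r2c7's peers cover all but 8, so r2c7=8.
Step 18. [r7c9∈{6}] r7c9 is down to just 6, so r7c9=6.
Step 19. [r7c4∈{2}] r7c4 has the single candidate 2, so r7c4=2.
Step 20. [r4c3∈{9}] nothing but 9 survives at r4c3, so r4c3=9.
Step 21. [r7c8∈{3}] r7c8 is down to just 3, so r7c8=3.
Step 22. [r6c8∈{2}] r6c8 has the single candidate 2. So r6c8=2.
Step 23. [r4c2∈{7}] only 7 remains possible at r4c2. So r4c2=7.
Step 24. [r4c9∈{4}] r4c9 is down to just 4, so r4c9=4.
Step 25. [r7c2∈{4}] r7c2's peers cover all but 4 ⇒ r7c2=4.
Step 26. [r3c2∈{1}] nothing but 1 survives at r3c2, so r3c2=1.
Step 27. [r9c4∈{1}] r9c4 is down to just 1, so r9c4=1.
Step 28. [r7c7∈{7}] nothing but 7 survives at r7c7 ⇒ r7c7=7.
Step 29. [r5c6∈{4}] r5c6 has the single candidate 4 ⇒ r5c6=4.
Step 30. [r7c6∈{5}] r7c6 is down to just 5, so r7c6=5.
Step 31. [r8c9∈{8}] r8c9 has the single candidate 8. So r8c9=8.
Step 32. [r2c1∈{3}] only 3 remains possible at r2c1, so r2c1=3.
Step 33. [r6c6∈{1}] r6c6's peers cover all but 1. So r6c6=1.
Step 34. [r2c4∈{4}] only 4 remains possible at r2c4 ⇒ r2c4=4.
Step 35. [r5c3∈{3}] r5c3 is down to just 3, so r5c3=3.
Step 36. [r3c9∈{5}] r3c9's peers cover all but 5 ⇒ r3c9=5.
Step 37. [r6c7∈{9}] r6c7's peers cover all but 9 ⇒ r6c7=9.
Step 38. [r6c5∈{6}] r6c5 has the single candidate 6, so r6c5=6.
Step 39. [r1c4∈{6}] r1c4's peers cover all but 6 ⇒ r1c4=6.

Answer: 2 9 4 6 5 8 3 7 1 / 3 5 6 4 1 7 8 9 2 / 7 1 8 9 3 2 6 4 5 / 6 7 9 5 2 3 1 8 4 / 1 2 3 8 9 4 5 6 7 / 4 8 5 7 6 1 9 2 3 / 9 4 1 2 8 5 7 3 6 / 5 6 2 3 7 9 4 1 8 / 8 3 7 1 4 6 2 5 9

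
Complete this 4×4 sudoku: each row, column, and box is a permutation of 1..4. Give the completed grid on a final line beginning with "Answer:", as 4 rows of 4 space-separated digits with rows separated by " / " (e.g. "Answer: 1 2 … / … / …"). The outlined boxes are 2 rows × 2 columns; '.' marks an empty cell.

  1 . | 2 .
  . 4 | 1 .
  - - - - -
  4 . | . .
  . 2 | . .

Step 1. [r3c3∈{3}] r3c3 has the single candidate 3. So r3c3=3.
Step 2. [r2c4∈{3}] only 3 remains possible at r2c4. So r2c4=3.
Step 3. [r4c4∈{1,4}] across row 4, 1 lands solely at r4c4, so r4c4=1.
Step 4. [r3c2∈{1}] only 1 remains possible at r3c2. So r3c2=1.
Step 5. [r1c4∈{4}] r1c4 has the single candidate 4, so r1c4=4.
Step 6. [r4c3∈{4}] r4c3's peers cover all but 4. So r4c3=4.
Step 7. [r1c2∈{3}] nothing but 3 survives at r1c2. So r1c2=3.
Step 8. [r2c1∈{2}] r2c1 has the single candidate 2. So r2c1=2.
Step 9. [r3c4∈{2}] nothing but 2 survives at r3c4. So r3c4=2.
Step 10. [r4c1∈{3}] r4c1 is down to just 3. So r4c1=3.

Answer: 1 3 2 4 / 2 4 1 3 / 4 1 3 2 / 3 2 4 1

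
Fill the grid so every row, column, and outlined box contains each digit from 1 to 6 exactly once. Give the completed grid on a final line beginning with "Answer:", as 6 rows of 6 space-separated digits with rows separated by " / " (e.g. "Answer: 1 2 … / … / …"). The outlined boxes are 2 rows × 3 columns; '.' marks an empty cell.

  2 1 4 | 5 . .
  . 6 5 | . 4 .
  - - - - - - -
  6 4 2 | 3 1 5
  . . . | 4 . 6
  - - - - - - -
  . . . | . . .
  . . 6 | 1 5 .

Step 1. [r1c6∈{3}] r1c6's peers cover all but 3 ⇒ r1c6=3.
Step 2. [r5c5∈{2,3,6}] across col 5, 3 lands solely at r5c5, so r5c5=3.
Step 3. [r4c3∈{1,3}] 3 has one home in col 3: r4c3 ⇒ r4c3=3.
Step 4. [r4c1∈{1,5}] row 4 places 1 nowhere but r4c1 ⇒ r4c1=1.
Step 5. [r2c4∈{2}] r2c4's peers cover all but 2. So r2c4=2.
Step 6. [r5c1∈{4,5}] across col 1, 5 lands solely at r5c1. So r5c1=5.
Step 7. [r6c1∈{3,4}] col 1 places 4 nowhere but r6c1 ⇒ r6c1=4.
Step 8. [r5c2∈{2}] r5c2's peers cover all but 2 ⇒ r5c2=2.
Step 9. [r5c6∈{4}] only 4 remains possible at r5c6, so r5c6=4.
Step 10. [r4c5∈{2}] r4c5's peers cover all but 2. So r4c5=2.
Step 11. [r1c5∈{6}] r1c5's peers cover all but 6, so r1c5=6.
Step 12. [r2c6∈{1}] only 1 remains possible at r2c6. So r2c6=1.
Step 13. [r6c2∈{3}] only 3 remains possible at r6c2 ⇒ r6c2=3.
Step 14. [r4c2∈{5}] r4c2 has the single candidate 5, so r4c2=5.
Step 15. [r5c4∈{6}] nothing but 6 survives at r5c4 ⇒ r5c4=6.
Step 16. [r2c1∈{3}] nothing but 3 survives at r2c1, so r2c1=3.
Step 17. [r6c6∈{2}] r6c6 has the single candidate 2. So r6c6=2.
Step 18. [r5c3∈{1}] r5c3 is down to just 1, so r5c3=1.

Answer: 2 1 4 5 6 3 / 3 6 5 2 4 1 / 6 4 2 3 1 5 / 1 5 3 4 2 6 / 5 2 1 6 3 4 / 4 3 6 1 5 2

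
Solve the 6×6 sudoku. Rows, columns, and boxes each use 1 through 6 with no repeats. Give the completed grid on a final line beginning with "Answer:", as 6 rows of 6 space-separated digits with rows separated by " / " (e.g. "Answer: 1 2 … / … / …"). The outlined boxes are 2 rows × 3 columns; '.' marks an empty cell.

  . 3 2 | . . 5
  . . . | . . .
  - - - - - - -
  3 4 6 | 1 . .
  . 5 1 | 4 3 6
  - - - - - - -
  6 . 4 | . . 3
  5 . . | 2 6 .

Step 1. [r6c2∈{1}] only 1 remains possible at r6c2, so r6c2=1.
Step 2. [r2c6∈{1,2,4}] across col 6, 1 lands solely at r2c6, so r2c6=1.
Step 3. [r2c1∈{4}] nothing but 4 survives at r2c1, so r2c1=4.
Step 4. [r3c5∈{2,5}] in row 3, 5 fits only at r3c5 ⇒ r3c5=5.
Step 5. [r1c4∈{6}] r1c4 has the single candidate 6. So r1c4=6.
Step 6. [r6c3∈{3}] r6c3's peers cover all but 3, so r6c3=3.
Step 7. [r3c6∈{2}] r3c6's peers cover all but 2 ⇒ r3c6=2.
Step 8. [r2c3∈{5}] nothing but 5 survives at r2c3, so r2c3=5.
Step 9. [r5c4∈{5}] r5c4 is down to just 5 ⇒ r5c4=5.
Step 10. [r1c5∈{4}] only 4 remains possible at r1c5. So r1c5=4.
Step 11. [r2c2∈{6}] nothing but 6 survives at r2c2, so r2c2=6.
Step 12. [r5c2∈{2}] nothing but 2 survives at r5c2. So r5c2=2.
Step 13. [r6c6∈{4}] nothing but 4 survives at r6c6. So r6c6=4.
Step 14. [r1c1∈{1}] nothing but 1 survives at r1c1, so r1c1=1.
Step 15. [r2c4∈{3}] r2c4 is down to just 3. So r2c4=3.
Step 16. [r5c5∈{1}] nothing but 1 survives at r5c5 ⇒ r5c5=1.
Step 17. [r4c1∈{2}] nothing but 2 survives at r4c1, so r4c1=2.
Step 18. [r2c5∈{2}] r2c5 is down to just 2, so r2c5=2.

Answer: 1 3 2 6 4 5 / 4 6 5 3 2 1 / 3 4 6 1 5 2 / 2 5 1 4 3 6 / 6 2 4 5 1 3 / 5 1 3 2 6 4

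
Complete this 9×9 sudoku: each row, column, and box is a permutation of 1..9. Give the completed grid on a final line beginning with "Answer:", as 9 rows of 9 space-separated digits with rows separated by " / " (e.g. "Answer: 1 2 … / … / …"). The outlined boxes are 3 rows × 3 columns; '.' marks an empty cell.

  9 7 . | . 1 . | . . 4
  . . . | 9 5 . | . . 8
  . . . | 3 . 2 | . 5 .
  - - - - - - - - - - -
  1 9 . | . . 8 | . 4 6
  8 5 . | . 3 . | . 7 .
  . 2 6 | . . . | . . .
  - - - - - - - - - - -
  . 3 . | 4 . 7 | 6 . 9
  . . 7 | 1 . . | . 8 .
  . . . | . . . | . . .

Step 1. [r1c6∈{6}] nothing but 6 survives at r1c6. So r1c6=6.
Step 2. [r9c3∈{1,2,4,5,8,9}] in col 3, 9 fits only at r9c3. So r9c3=9.
Step 3. [r6c8∈{1,3,9}] r6c8 is the only open cell in col 8 admitting 9, so r6c8=9.
Step 4. [r2c7∈{1,2,3,7}] r2c7 is the only open cell in row 2 admitting 7. So r2c7=7.
Step 5. [r3c9∈{1}] nothing but 1 survives at r3c9. So r3c9=1.
Step 6. [r2c6∈{4}] r2c6 is down to just 4 ⇒ r2c6=4.
Step 7. [r5c9∈{2}] nothing but 2 survives at r5c9 ⇒ r5c9=2.
Step 8. [r2c8∈{2,3,6}] across col 8, 6 lands solely at r2c8, so r2c8=6.
Step 9. [r1c3∈{2,3,5,8}] 5 has one home in row 1: r1c3, so r1c3=5.
Step 10. [r6c1∈{3,4,7}] r6c1 is the only open cell in col 1 admitting 7 ⇒ r6c1=7.
Step 11. [r6c4∈{5}] r6c4 is down to just 5, so r6c4=5.
Step 12. [r6c9∈{3}] r6c9 is down to just 3 ⇒ r6c9=3.
Step 13. [r8c9∈{5}] only 5 remains possible at r8c9, so r8c9=5.
Step 14. [r8c5∈{2,6,9}] r8c5 is the only open cell in col 5 admitting 9 ⇒ r8c5=9.
Step 15. [r9c5∈{2,6,8}] 6 has one home in col 5: r9c5. So r9c5=6.
Step 16. [r5c7∈{1}] only 1 remains possible at r5c7, so r5c7=1.
Step 17. [r2c1∈{2,3}] in col 1, 3 fits only at r2c1. So r2c1=3.
Step 18. [r3c5∈{7,8}] row 3 places 7 nowhere but r3c5, so r3c5=7.
Step 19. [r7c5∈{2,8}] 8 has one home in col 5: r7c5 ⇒ r7c5=8.
Step 20. [r9c4∈{2}] r9c4's peers cover all but 2, so r9c4=2.
Step 21. [r9c2∈{1,4,8}] in row 9, 8 fits only at r9c2. So r9c2=8.
Step 22. [r7c3∈{1,2}] in box 7, 1 fits only at r7c3, so r7c3=1.
Step 23. [r7c8∈{2}] r7c8 has the single candidate 2 ⇒ r7c8=2.
Step 24. [r1c8∈{3}] r1c8's peers cover all but 3. So r1c8=3.
Step 25. [r8c1∈{2,4,6}] across row 8, 2 lands solely at r8c1. So r8c1=2.
Step 26. [r9c6∈{3,5}] in col 6, 5 fits only at r9c6, so r9c6=5.
Step 27. [r9c1∈{4}] r9c1's peers cover all but 4 ⇒ r9c1=4.
Step 28. [r3c2∈{4,6}] 4 has one home in col 2: r3c2 ⇒ r3c2=4.
Step 29. [r9c7∈{3}] r9c7 is down to just 3, so r9c7=3.
Step 30. [r4c5∈{2}] only 2 remains possible at r4c5, so r4c5=2.
Step 31. [r3c7∈{9}] nothing but 9 survives at r3c7, so r3c7=9.
Step 32. [r6c7∈{8}] r6c7's peers cover all but 8. So r6c7=8.
Step 33. [r1c4∈{8}] r1c4 has the single candidate 8. So r1c4=8.
Step 34. [r6c5∈{4}] only 4 remains possible at r6c5, so r6c5=4.
Step 35. [r3c3∈{8}] nothing but 8 survives at r3c3 ⇒ r3c3=8.
Step 36. [r4c7∈{5}] nothing but 5 survives at r4c7 ⇒ r4c7=5.
Step 37. [r5c3∈{4}] r5c3 is down to just 4, so r5c3=4.
Step 38. [r7c1∈{5}] r7c1's peers cover all but 5, so r7c1=5.
Step 39. [r5c6∈{9}] nothing but 9 survives at r5c6, so r5c6=9.
Step 40. [r6c6∈{1}] r6c6 is down to just 1, so r6c6=1.
Step 41. [r5c4∈{6}] r5c4 is down to just 6, so r5c4=6.
Step 42. [r8c6∈{3}] r8c6 is down to just 3, so r8c6=3.
Step 43. [r8c2∈{6}] only 6 remains possible at r8c2 ⇒ r8c2=6.
Step 44. [r1c7∈{2}] nothing but 2 survives at r1c7, so r1c7=2.
Step 45. [r2c3∈{2}] r2c3 has the single candidate 2 ⇒ r2c3=2.
Step 46. [r4c3∈{3}] r4c3 is down to just 3, so r4c3=3.
Step 47. [r2c2∈{1}] r2c2's peers cover all but 1. So r2c2=1.
Step 48. [r3c1∈{6}] r3c1's peers cover all but 6. So r3c1=6.
Step 49. [r4c4∈{7}] r4c4's peers cover all but 7 ⇒ r4c4=7.
Step 50. [r9c8∈{1}] r9c8 has the single candidate 1 ⇒ r9c8=1.
Step 51. [r8c7∈{4}] nothing but 4 survives at r8c7. So r8c7=4.
Step 52. [r9c9∈{7}] r9c9's peers cover all but 7, so r9c9=7.

Answer: 9 7 5 8 1 6 2 3 4 / 3 1 2 9 5 4 7 6 8 / 6 4 8 3 7 2 9 5 1 / 1 9 3 7 2 8 5 4 6 / 8 5 4 6 3 9 1 7 2 / 7 2 6 5 4 1 8 9 3 / 5 3 1 4 8 7 6 2 9 / 2 6 7 1 9 3 4 8 5 / 4 8 9 2 6 5 3 1 7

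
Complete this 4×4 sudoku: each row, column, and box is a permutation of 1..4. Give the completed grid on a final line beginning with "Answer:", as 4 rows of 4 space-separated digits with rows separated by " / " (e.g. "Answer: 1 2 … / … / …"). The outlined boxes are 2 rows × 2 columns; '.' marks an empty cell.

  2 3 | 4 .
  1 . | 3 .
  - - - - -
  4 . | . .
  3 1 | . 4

Step 1. [r4c3∈{2}] only 2 remains possible at r4c3 ⇒ r4c3=2.
Step 2. [r3c4∈{1,3}] row 3 places 3 nowhere but r3c4, so r3c4=3.
Step 3. [r2c4∈{2}] r2c4 is down to just 2 ⇒ r2c4=2.
Step 4. [r1c4∈{1}] only 1 remains possible at r1c4, so r1c4=1.
Step 5. [r2c2∈{4}] r2c2 is down to just 4 ⇒ r2c2=4.
Step 6. [r3c2∈{2}] r3c2's peers cover all but 2 ⇒ r3c2=2.
Step 7. [r3c3∈{1}] r3c3's peers cover all but 1, so r3c3=1.

Answer: 2 3 4 1 / 1 4 3 2 / 4 2 1 3 / 3 1 2 4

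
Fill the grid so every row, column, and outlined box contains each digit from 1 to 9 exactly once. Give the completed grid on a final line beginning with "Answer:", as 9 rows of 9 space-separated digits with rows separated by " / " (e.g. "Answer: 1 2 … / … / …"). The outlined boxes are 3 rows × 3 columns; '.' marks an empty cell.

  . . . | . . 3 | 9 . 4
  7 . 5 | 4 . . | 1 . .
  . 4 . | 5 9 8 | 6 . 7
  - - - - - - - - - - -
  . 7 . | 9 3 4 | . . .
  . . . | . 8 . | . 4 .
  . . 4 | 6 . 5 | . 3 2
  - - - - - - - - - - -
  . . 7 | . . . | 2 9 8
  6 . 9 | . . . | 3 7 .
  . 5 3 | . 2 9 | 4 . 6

Step 1. [r8c6∈{1}] r8c6's peers cover all but 1. So r8c6=1.
Step 2. [r2c2∈{2,3,6,8,9}] r2c2 is the only open cell in row 2 admitting 9, so r2c2=9.
Step 3. [r7c2∈{1}] r7c2 is down to just 1 ⇒ r7c2=1.
Step 4. [r6c2∈{8}] nothing but 8 survives at r6c2. So r6c2=8.
Step 5. [r1c3∈{1,2,6,8}] r1c3 is the only open cell in col 3 admitting 8, so r1c3=8.
Step 6. [r5c6∈{2,7}] across col 6, 7 lands solely at r5c6, so r5c6=7.
Step 7. [r5c4∈{1,2}] r5c4 is the only open cell in box 5 admitting 2. So r5c4=2.
Step 8. [r5c7∈{5}] r5c7's peers cover all but 5, so r5c7=5.
Step 9. [r3c8∈{2}] r3c8 is down to just 2. So r3c8=2.
Step 10. [r3c3∈{1}] r3c3's peers cover all but 1. So r3c3=1.
Step 11. [r7c5∈{4,5,6}] across row 7, 5 lands solely at r7c5, so r7c5=5.
Step 12. [r4c8∈{1,6,8}] col 8 places 6 nowhere but r4c8 ⇒ r4c8=6.
Step 13. [r1c2∈{2,6}] in box 1, 6 fits only at r1c2. So r1c2=6.
Step 14. [r6c5∈{1}] r6c5 has the single candidate 1. So r6c5=1.
Step 15. [r4c9∈{1}] only 1 remains possible at r4c9. So r4c9=1.
Step 16. [r9c4∈{7,8}] r9c4 is the only open cell in row 9 admitting 7 ⇒ r9c4=7.
Step 17. [r5c1∈{1,3,9}] in row 5, 1 fits only at r5c1 ⇒ r5c1=1.
Step 18. [r2c5∈{6}] only 6 remains possible at r2c5 ⇒ r2c5=6.
Step 19. [r4c1∈{2,5}] in row 4, 5 fits only at r4c1, so r4c1=5.
Step 20. [r4c7∈{8}] r4c7 is down to just 8 ⇒ r4c7=8.
Step 21. [r1c8∈{5}] r1c8 has the single candidate 5 ⇒ r1c8=5.
Step 22. [r6c7∈{7}] only 7 remains possible at r6c7 ⇒ r6c7=7.
Step 23. [r9c8∈{1}] r9c8 has the single candidate 1. So r9c8=1.
Step 24. [r1c4∈{1}] nothing but 1 survives at r1c4 ⇒ r1c4=1.
Step 25. [r8c2∈{2}] r8c2 is down to just 2. So r8c2=2.
Step 26. [r7c1∈{4}] only 4 remains possible at r7c1, so r7c1=4.
Step 27. [r9c1∈{8}] r9c1's peers cover all but 8, so r9c1=8.
Step 28. [r1c1∈{2}] nothing but 2 survives at r1c1. So r1c1=2.
Step 29. [r5c9∈{9}] nothing but 9 survives at r5c9 ⇒ r5c9=9.
Step 30. [r1c5∈{7}] r1c5 is down to just 7 ⇒ r1c5=7.
Step 31. [r7c6∈{6}] nothing but 6 survives at r7c6. So r7c6=6.
Step 32. [r5c3∈{6}] r5c3's peers cover all but 6. So r5c3=6.
Step 33. [r8c4∈{8}] nothing but 8 survives at r8c4, so r8c4=8.
Step 34. [r5c2∈{3}] only 3 remains possible at r5c2, so r5c2=3.
Step 35. [r2c9∈{3}] r2c9's peers cover all but 3. So r2c9=3.
Step 36. [r8c5∈{4}] r8c5's peers cover all but 4, so r8c5=4.
Step 37. [r8c9∈{5}] r8c9's peers cover all but 5 ⇒ r8c9=5.
Step 38. [r2c6∈{2}] r2c6's peers cover all but 2, so r2c6=2.
Step 39. [r6c1∈{9}] r6c1's peers cover all but 9. So r6c1=9.
Step 40. [r3c1∈{3}] nothing but 3 survives at r3c1. So r3c1=3.
Step 41. [r7c4∈{3}] nothing but 3 survives at r7c4 ⇒ r7c4=3.
Step 42. [r2c8∈{8}] r2c8 is down to just 8, so r2c8=8.
Step 43. [r4c3∈{2}] r4c3 is down to just 2 ⇒ r4c3=2.

Answer: 2 6 8 1 7 3 9 5 4 / 7 9 5 4 6 2 1 8 3 / 3 4 1 5 9 8 6 2 7 / 5 7 2 9 3 4 8 6 1 / 1 3 6 2 8 7 5 4 9 / 9 8 4 6 1 5 7 3 2 / 4 1 7 3 5 6 2 9 8 / 6 2 9 8 4 1 3 7 5 / 8 5 3 7 2 9 4 1 6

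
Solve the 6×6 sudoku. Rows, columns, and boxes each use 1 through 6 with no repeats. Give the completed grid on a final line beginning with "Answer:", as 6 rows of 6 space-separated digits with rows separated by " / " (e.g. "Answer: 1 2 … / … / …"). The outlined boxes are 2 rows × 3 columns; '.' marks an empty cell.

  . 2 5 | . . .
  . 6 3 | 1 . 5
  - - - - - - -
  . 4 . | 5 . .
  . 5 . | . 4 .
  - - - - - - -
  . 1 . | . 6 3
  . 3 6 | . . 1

Step 1. [r3c5∈{1,2,3}] in col 5, 1 fits only at r3c5, so r3c5=1.
Step 2. [r3c3∈{2}] only 2 remains possible at r3c3, so r3c3=2.
Step 3. [r3c6∈{6}] nothing but 6 survives at r3c6. So r3c6=6.
Step 4. [r5c1∈{2,4,5}] in row 5, 5 fits only at r5c1, so r5c1=5.
Step 5. [r5c4∈{2,4}] r5c4 is the only open cell in row 5 admitting 2. So r5c4=2.
Step 6. [r6c4∈{4}] r6c4's peers cover all but 4. So r6c4=4.
Step 7. [r4c4∈{3}] r4c4's peers cover all but 3, so r4c4=3.
Step 8. [r1c1∈{1,4}] across row 1, 1 lands solely at r1c1 ⇒ r1c1=1.
Step 9. [r1c4∈{6}] r1c4's peers cover all but 6, so r1c4=6.
Step 10. [r6c1∈{2}] r6c1 has the single candidate 2 ⇒ r6c1=2.
Step 11. [r4c3∈{1}] nothing but 1 survives at r4c3 ⇒ r4c3=1.
Step 12. [r2c1∈{4}] r2c1 has the single candidate 4, so r2c1=4.
Step 13. [r2c5∈{2}] only 2 remains possible at r2c5, so r2c5=2.
Step 14. [r5c3∈{4}] nothing but 4 survives at r5c3, so r5c3=4.
Step 15. [r4c6∈{2}] r4c6's peers cover all but 2 ⇒ r4c6=2.
Step 16. [r3c1∈{3}] r3c1's peers cover all but 3, so r3c1=3.
Step 17. [r6c5∈{5}] only 5 remains possible at r6c5 ⇒ r6c5=5.
Step 18. [r1c6∈{4}] r1c6 has the single candidate 4. So r1c6=4.
Step 19. [r1c5∈{3}] only 3 remains possible at r1c5, so r1c5=3.
Step 20. [r4c1∈{6}] only 6 remains possible at r4c1, so r4c1=6.

Answer: 1 2 5 6 3 4 / 4 6 3 1 2 5 / 3 4 2 5 1 6 / 6 5 1 3 4 2 / 5 1 4 2 6 3 / 2 3 6 4 5 1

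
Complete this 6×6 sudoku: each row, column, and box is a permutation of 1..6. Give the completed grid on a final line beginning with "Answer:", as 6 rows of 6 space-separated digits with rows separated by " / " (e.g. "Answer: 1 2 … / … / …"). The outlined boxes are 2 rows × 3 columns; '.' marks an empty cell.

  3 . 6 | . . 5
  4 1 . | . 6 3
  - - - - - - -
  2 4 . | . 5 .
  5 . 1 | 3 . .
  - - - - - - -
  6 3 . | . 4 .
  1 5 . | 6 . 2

Step 1. [r2c4∈{2}] r2c4 is down to just 2. So r2c4=2.
Step 2. [r3c4∈{1}] r3c4 has the single candidate 1 ⇒ r3c4=1.
Step 3. [r4c2∈{6}] r4c2 has the single candidate 6. So r4c2=6.
Step 4. [r5c4∈{5}] r5c4's peers cover all but 5, so r5c4=5.
Step 5. [r3c6∈{6}] r3c6 has the single candidate 6. So r3c6=6.
Step 6. [r2c3∈{5}] r2c3 is down to just 5 ⇒ r2c3=5.
Step 7. [r4c6∈{4}] r4c6 has the single candidate 4. So r4c6=4.
Step 8. [r1c5∈{1}] r1c5 has the single candidate 1. So r1c5=1.
Step 9. [r3c3∈{3}] nothing but 3 survives at r3c3 ⇒ r3c3=3.
Step 10. [r4c5∈{2}] nothing but 2 survives at r4c5, so r4c5=2.
Step 11. [r6c3∈{4}] r6c3 has the single candidate 4, so r6c3=4.
Step 12. [r1c4∈{4}] r1c4's peers cover all but 4. So r1c4=4.
Step 13. [r5c6∈{1}] r5c6 is down to just 1, so r5c6=1.
Step 14. [r6c5∈{3}] r6c5's peers cover all but 3 ⇒ r6c5=3.
Step 15. [r5c3∈{2}] r5c3's peers cover all but 2 ⇒ r5c3=2.
Step 16. [r1c2∈{2}] only 2 remains possible at r1c2, so r1c2=2.

Answer: 3 2 6 4 1 5 / 4 1 5 2 6 3 / 2 4 3 1 5 6 / 5 6 1 3 2 4 / 6 3 2 5 4 1 / 1 5 4 6 3 2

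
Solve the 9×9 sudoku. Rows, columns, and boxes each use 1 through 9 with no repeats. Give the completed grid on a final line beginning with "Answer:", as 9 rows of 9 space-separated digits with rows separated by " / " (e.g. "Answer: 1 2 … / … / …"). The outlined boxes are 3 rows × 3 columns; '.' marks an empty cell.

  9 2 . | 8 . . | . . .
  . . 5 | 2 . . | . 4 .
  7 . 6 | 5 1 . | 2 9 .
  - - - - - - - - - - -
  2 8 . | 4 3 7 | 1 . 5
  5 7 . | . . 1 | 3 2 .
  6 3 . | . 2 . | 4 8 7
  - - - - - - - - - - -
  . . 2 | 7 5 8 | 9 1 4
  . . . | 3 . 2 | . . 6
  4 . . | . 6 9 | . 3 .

Step 1. [r1c3∈{1,3,4}] in col 3, 3 fits only at r1c3 ⇒ r1c3=3.
Step 2. [r3c9∈{3,8}] r3c9 is the only open cell in row 3 admitting 8 ⇒ r3c9=8.
Step 3. [r2c2∈{1}] r2c2 is down to just 1. So r2c2=1.
Step 4. [r6c4∈{9}] nothing but 9 survives at r6c4 ⇒ r6c4=9.
Step 5. [r8c1∈{1,8}] in col 1, 1 fits only at r8c1. So r8c1=1.
Step 6. [r9c2∈{5}] r9c2's peers cover all but 5. So r9c2=5.
Step 7. [r3c6∈{3,4}] across row 3, 3 lands solely at r3c6, so r3c6=3.
Step 8. [r4c3∈{9}] r4c3 is down to just 9 ⇒ r4c3=9.
Step 9. [r1c6∈{4,6}] r1c6 is the only open cell in col 6 admitting 4. So r1c6=4.
Step 10. [r1c5∈{7}] r1c5's peers cover all but 7 ⇒ r1c5=7.
Step 11. [r8c8∈{5,7}] in col 8, 7 fits only at r8c8. So r8c8=7.
Step 12. [r8c7∈{5,8}] row 8 places 5 nowhere but r8c7. So r8c7=5.
Step 13. [r1c7∈{6}] r1c7 has the single candidate 6. So r1c7=6.
Step 14. [r9c3∈{7,8}] row 9 places 7 nowhere but r9c3. So r9c3=7.
Step 15. [r2c1∈{8}] r2c1 has the single candidate 8, so r2c1=8.
Step 16. [r3c2∈{4}] r3c2 is down to just 4. So r3c2=4.
Step 17. [r2c5∈{9}] only 9 remains possible at r2c5 ⇒ r2c5=9.
Step 18. [r9c4∈{1}] r9c4 is down to just 1. So r9c4=1.
Step 19. [r6c3∈{1}] r6c3 is down to just 1. So r6c3=1.
Step 20. [r1c8∈{5}] r1c8 is down to just 5. So r1c8=5.
Step 21. [r5c3∈{4}] r5c3 is down to just 4. So r5c3=4.
Step 22. [r6c6∈{5}] r6c6 is down to just 5, so r6c6=5.
Step 23. [r8c2∈{9}] nothing but 9 survives at r8c2. So r8c2=9.
Step 24. [r9c7∈{8}] r9c7 has the single candidate 8, so r9c7=8.
Step 25. [r5c4∈{6}] r5c4 is down to just 6, so r5c4=6.
Step 26. [r7c2∈{6}] r7c2's peers cover all but 6 ⇒ r7c2=6.
Step 27. [r5c5∈{8}] only 8 remains possible at r5c5 ⇒ r5c5=8.
Step 28. [r8c5∈{4}] only 4 remains possible at r8c5, so r8c5=4.
Step 29. [r8c3∈{8}] r8c3 has the single candidate 8 ⇒ r8c3=8.
Step 30. [r4c8∈{6}] nothing but 6 survives at r4c8, so r4c8=6.
Step 31. [r9c9∈{2}] r9c9's peers cover all but 2. So r9c9=2.
Step 32. [r5c9∈{9}] only 9 remains possible at r5c9 ⇒ r5c9=9.
Step 33. [r2c7∈{7}] only 7 remains possible at r2c7 ⇒ r2c7=7.
Step 34. [r2c6∈{6}] r2c6 is down to just 6. So r2c6=6.
Step 35. [r1c9∈{1}] r1c9 is down to just 1 ⇒ r1c9=1.
Step 36. [r2c9∈{3}] r2c9 has the single candidate 3, so r2c9=3.
Step 37. [r7c1∈{3}] only 3 remains possible at r7c1 ⇒ r7c1=3.

Answer: 9 2 3 8 7 4 6 5 1 / 8 1 5 2 9 6 7 4 3 / 7 4 6 5 1 3 2 9 8 / 2 8 9 4 3 7 1 6 5 / 5 7 4 6 8 1 3 2 9 / 6 3 1 9 2 5 4 8 7 / 3 6 2 7 5 8 9 1 4 / 1 9 8 3 4 2 5 7 6 / 4 5 7 1 6 9 8 3 2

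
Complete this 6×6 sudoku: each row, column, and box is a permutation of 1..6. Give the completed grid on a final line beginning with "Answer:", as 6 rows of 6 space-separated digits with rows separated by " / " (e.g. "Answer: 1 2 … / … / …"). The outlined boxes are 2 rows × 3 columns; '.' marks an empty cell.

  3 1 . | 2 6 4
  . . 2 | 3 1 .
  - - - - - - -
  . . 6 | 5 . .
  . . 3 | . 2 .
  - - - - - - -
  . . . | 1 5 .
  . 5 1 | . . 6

Step 1. [r4c2∈{4}] r4c2's peers cover all but 4. So r4c2=4.
Step 2. [r6c1∈{2,4}] r6c1 is the only open cell in row 6 admitting 2, so r6c1=2.
Step 3. [r2c1∈{4,5,6}] in row 2, 4 fits only at r2c1, so r2c1=4.
Step 4. [r6c5∈{3,4}] r6c5 is the only open cell in row 6 admitting 3, so r6c5=3.
Step 5. [r4c6∈{1}] r4c6's peers cover all but 1 ⇒ r4c6=1.
Step 6. [r2c2∈{6}] r2c2's peers cover all but 6 ⇒ r2c2=6.
Step 7. [r3c1∈{1}] only 1 remains possible at r3c1, so r3c1=1.
Step 8. [r3c2∈{2}] r3c2's peers cover all but 2. So r3c2=2.
Step 9. [r2c6∈{5}] r2c6's peers cover all but 5, so r2c6=5.
Step 10. [r5c3∈{4}] r5c3 is down to just 4. So r5c3=4.
Step 11. [r3c6∈{3}] r3c6 has the single candidate 3, so r3c6=3.
Step 12. [r5c1∈{6}] r5c1's peers cover all but 6, so r5c1=6.
Step 13. [r1c3∈{5}] r1c3's peers cover all but 5, so r1c3=5.
Step 14. [r4c4∈{6}] only 6 remains possible at r4c4, so r4c4=6.
Step 15. [r5c6∈{2}] nothing but 2 survives at r5c6, so r5c6=2.
Step 16. [r6c4∈{4}] r6c4 has the single candidate 4. So r6c4=4.
Step 17. [r4c1∈{5}] nothing but 5 survives at r4c1. So r4c1=5.
Step 18. [r3c5∈{4}] r3c5 has the single candidate 4, so r3c5=4.
Step 19. [r5c2∈{3}] nothing but 3 survives at r5c2, so r5c2=3.

Answer: 3 1 5 2 6 4 / 4 6 2 3 1 5 / 1 2 6 5 4 3 / 5 4 3 6 2 1 / 6 3 4 1 5 2 / 2 5 1 4 3 6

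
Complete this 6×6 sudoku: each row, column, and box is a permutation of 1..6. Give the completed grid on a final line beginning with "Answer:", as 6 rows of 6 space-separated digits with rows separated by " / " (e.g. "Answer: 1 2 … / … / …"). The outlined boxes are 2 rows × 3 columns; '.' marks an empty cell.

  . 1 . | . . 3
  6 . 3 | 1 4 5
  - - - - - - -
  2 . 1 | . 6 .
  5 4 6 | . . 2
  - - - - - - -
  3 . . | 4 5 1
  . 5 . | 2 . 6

Step 1. [r2c2∈{2}] nothing but 2 survives at r2c2. So r2c2=2.
Step 2. [r1c1∈{4}] r1c1 has the single candidate 4. So r1c1=4.
Step 3. [r4c4∈{3}] r4c4 has the single candidate 3, so r4c4=3.
Step 4. [r5c3∈{2}] r5c3's peers cover all but 2. So r5c3=2.
Step 5. [r5c2∈{6}] only 6 remains possible at r5c2. So r5c2=6.
Step 6. [r1c5∈{2}] r1c5's peers cover all but 2 ⇒ r1c5=2.
Step 7. [r3c4∈{5}] nothing but 5 survives at r3c4. So r3c4=5.
Step 8. [r6c3∈{4}] r6c3's peers cover all but 4, so r6c3=4.
Step 9. [r3c2∈{3}] r3c2 is down to just 3 ⇒ r3c2=3.
Step 10. [r3c6∈{4}] r3c6 has the single candidate 4, so r3c6=4.
Step 11. [r4c5∈{1}] r4c5 is down to just 1, so r4c5=1.
Step 12. [r1c4∈{6}] r1c4's peers cover all but 6. So r1c4=6.
Step 13. [r6c1∈{1}] r6c1 has the single candidate 1, so r6c1=1.
Step 14. [r1c3∈{5}] r1c3 has the single candidate 5 ⇒ r1c3=5.
Step 15. [r6c5∈{3}] only 3 remains possible at r6c5. So r6c5=3.

Answer: 4 1 5 6 2 3 / 6 2 3 1 4 5 / 2 3 1 5 6 4 / 5 4 6 3 1 2 / 3 6 2 4 5 1 / 1 5 4 2 3 6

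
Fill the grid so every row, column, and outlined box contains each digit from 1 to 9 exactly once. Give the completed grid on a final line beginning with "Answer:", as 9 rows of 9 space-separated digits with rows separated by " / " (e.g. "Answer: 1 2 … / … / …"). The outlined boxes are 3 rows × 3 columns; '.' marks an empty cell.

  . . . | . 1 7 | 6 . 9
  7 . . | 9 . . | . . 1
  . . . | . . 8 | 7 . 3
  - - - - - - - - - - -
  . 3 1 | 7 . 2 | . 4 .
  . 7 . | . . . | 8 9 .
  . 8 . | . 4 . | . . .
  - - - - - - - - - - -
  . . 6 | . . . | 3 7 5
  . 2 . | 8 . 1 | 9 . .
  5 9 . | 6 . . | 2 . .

Step 1. [r4c9∈{6}] r4c9 has the single candidate 6 ⇒ r4c9=6.
Step 2. [r8c5∈{3,5,7}] r8c5 is the only open cell in row 8 admitting 5 ⇒ r8c5=5.
Step 3. [r6c8∈{1,2,3,5}] in col 8, 3 fits only at r6c8 ⇒ r6c8=3.
Step 4. [r4c1∈{9}] nothing but 9 survives at r4c1 ⇒ r4c1=9.
Step 5. [r7c1∈{1,4,8}] in row 7, 8 fits only at r7c1. So r7c1=8.
Step 6. [r2c7∈{4,5}] across col 7, 4 lands solely at r2c7, so r2c7=4.
Step 7. [r3c1∈{1,2,4,6}] across col 1, 1 lands solely at r3c1. So r3c1=1.
Step 8. [r3c3∈{2,4,5,9}] 9 has one home in row 3: r3c3. So r3c3=9.
Step 9. [r5c9∈{2}] nothing but 2 survives at r5c9 ⇒ r5c9=2.
Step 10. [r8c9∈{4}] only 4 remains possible at r8c9 ⇒ r8c9=4.
Step 11. [r8c1∈{3}] r8c1's peers cover all but 3, so r8c1=3.
Step 12. [r6c6∈{5,6,9}] in row 6, 9 fits only at r6c6, so r6c6=9.
Step 13. [r5c4∈{1,3,5}] r5c4 is the only open cell in row 5 admitting 1. So r5c4=1.
Step 14. [r1c4∈{2,3,4,5}] across col 4, 3 lands solely at r1c4, so r1c4=3.
Step 15. [r3c4∈{2,4,5}] box 2 places 4 nowhere but r3c4, so r3c4=4.
Step 16. [r2c6∈{5,6}] box 2 places 5 nowhere but r2c6. So r2c6=5.
Step 17. [r5c6∈{3,6}] col 6 places 6 nowhere but r5c6 ⇒ r5c6=6.
Step 18. [r5c3∈{4,5}] 5 has one home in row 5: r5c3, so r5c3=5.
Step 19. [r6c3∈{2}] nothing but 2 survives at r6c3 ⇒ r6c3=2.
Step 20. [r9c5∈{3,7}] r9c5 is the only open cell in col 5 admitting 7, so r9c5=7.
Step 21. [r9c3∈{4}] r9c3 is down to just 4. So r9c3=4.
Step 22. [r2c2∈{6}] nothing but 6 survives at r2c2. So r2c2=6.
Step 23. [r2c5∈{2}] r2c5 is down to just 2, so r2c5=2.
Step 24. [r2c8∈{8}] r2c8 is down to just 8. So r2c8=8.
Step 25. [r1c1∈{2,4}] 2 has one home in col 1: r1c1. So r1c1=2.
Step 26. [r3c2∈{5}] r3c2's peers cover all but 5. So r3c2=5.
Step 27. [r6c4∈{5}] r6c4's peers cover all but 5, so r6c4=5.
Step 28. [r8c8∈{6}] r8c8's peers cover all but 6 ⇒ r8c8=6.
Step 29. [r3c5∈{6}] only 6 remains possible at r3c5, so r3c5=6.
Step 30. [r9c9∈{8}] r9c9's peers cover all but 8 ⇒ r9c9=8.
Step 31. [r2c3∈{3}] r2c3's peers cover all but 3. So r2c3=3.
Step 32. [r4c7∈{5}] nothing but 5 survives at r4c7 ⇒ r4c7=5.
Step 33. [r7c4∈{2}] r7c4's peers cover all but 2 ⇒ r7c4=2.
Step 34. [r7c5∈{9}] r7c5 has the single candidate 9. So r7c5=9.
Step 35. [r1c8∈{5}] r1c8's peers cover all but 5. So r1c8=5.
Step 36. [r1c2∈{4}] nothing but 4 survives at r1c2, so r1c2=4.
Step 37. [r1c3∈{8}] r1c3's peers cover all but 8, so r1c3=8.
Step 38. [r5c5∈{3}] only 3 remains possible at r5c5, so r5c5=3.
Step 39. [r5c1∈{4}] r5c1 is down to just 4, so r5c1=4.
Step 40. [r8c3∈{7}] r8c3 is down to just 7 ⇒ r8c3=7.
Step 41. [r9c6∈{3}] r9c6 is down to just 3. So r9c6=3.
Step 42. [r6c7∈{1}] only 1 remains possible at r6c7 ⇒ r6c7=1.
Step 43. [r3c8∈{2}] r3c8 is down to just 2. So r3c8=2.
Step 44. [r4c5∈{8}] only 8 remains possible at r4c5. So r4c5=8.
Step 45. [r9c8∈{1}] r9c8's peers cover all but 1 ⇒ r9c8=1.
Step 46. [r7c2∈{1}] r7c2 is down to just 1. So r7c2=1.
Step 47. [r6c1∈{6}] only 6 remains possible at r6c1 ⇒ r6c1=6.
Step 48. [r7c6∈{4}] nothing but 4 survives at r7c6. So r7c6=4.
Step 49. [r6c9∈{7}] r6c9's peers cover all but 7 ⇒ r6c9=7.

Answer: 2 4 8 3 1 7 6 5 9 / 7 6 3 9 2 5 4 8 1 / 1 5 9 4 6 8 7 2 3 / 9 3 1 7 8 2 5 4 6 / 4 7 5 1 3 6 8 9 2 / 6 8 2 5 4 9 1 3 7 / 8 1 6 2 9 4 3 7 5 / 3 2 7 8 5 1 9 6 4 / 5 9 4 6 7 3 2 1 8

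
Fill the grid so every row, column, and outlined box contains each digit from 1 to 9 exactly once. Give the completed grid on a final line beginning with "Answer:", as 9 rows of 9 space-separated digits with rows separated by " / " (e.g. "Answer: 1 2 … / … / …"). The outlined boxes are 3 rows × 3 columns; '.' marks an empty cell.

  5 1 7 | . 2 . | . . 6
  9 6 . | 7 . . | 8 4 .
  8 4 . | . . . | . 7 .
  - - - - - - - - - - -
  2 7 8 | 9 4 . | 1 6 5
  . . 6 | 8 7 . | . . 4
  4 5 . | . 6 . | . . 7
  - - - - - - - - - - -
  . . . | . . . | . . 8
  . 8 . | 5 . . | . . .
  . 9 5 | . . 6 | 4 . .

Step 1. [r4c6∈{3}] r4c6 has the single candidate 3. So r4c6=3.
Step 2. [r7c2∈{2,3}] col 2 places 2 nowhere but r7c2, so r7c2=2.
Step 3. [r3c7∈{2,3,5,9}] in box 3, 5 fits only at r3c7. So r3c7=5.
Step 4. [r9c1∈{1,3,7}] across row 9, 7 lands solely at r9c1. So r9c1=7.
Step 5. [r6c3∈{1,3,9}] col 3 places 9 nowhere but r6c3, so r6c3=9.
Step 6. [r5c1∈{1,3}] across box 4, 1 lands solely at r5c1. So r5c1=1.
Step 7. [r7c8∈{1,3,5,9}] in row 7, 5 fits only at r7c8 ⇒ r7c8=5.
Step 8. [r2c5∈{1,3,5}] in col 5, 5 fits only at r2c5. So r2c5=5.
Step 9. [r2c6∈{1}] only 1 remains possible at r2c6. So r2c6=1.
Step 10. [r6c6∈{2}] nothing but 2 survives at r6c6, so r6c6=2.
Step 11. [r6c7∈{3}] r6c7 is down to just 3, so r6c7=3.
Step 12. [r1c7∈{9}] r1c7's peers cover all but 9. So r1c7=9.
Step 13. [r8c9∈{1,2,3,9}] in col 9, 9 fits only at r8c9 ⇒ r8c9=9.
Step 14. [r1c8∈{3}] r1c8's peers cover all but 3, so r1c8=3.
Step 15. [r2c3∈{2,3}] r2c3 is the only open cell in row 2 admitting 3 ⇒ r2c3=3.
Step 16. [r9c9∈{1,2,3}] in col 9, 3 fits only at r9c9 ⇒ r9c9=3.
Step 17. [r3c6∈{9}] r3c6 is down to just 9, so r3c6=9.
Step 18. [r3c5∈{3}] only 3 remains possible at r3c5. So r3c5=3.
Step 19. [r8c5∈{1}] nothing but 1 survives at r8c5. So r8c5=1.
Step 20. [r8c8∈{2}] nothing but 2 survives at r8c8, so r8c8=2.
Step 21. [r8c1∈{3,6}] row 8 places 3 nowhere but r8c1, so r8c1=3.
Step 22. [r1c4∈{4}] r1c4 has the single candidate 4 ⇒ r1c4=4.
Step 23. [r8c7∈{6,7}] row 8 places 6 nowhere but r8c7 ⇒ r8c7=6.
Step 24. [r8c6∈{4,7}] row 8 places 7 nowhere but r8c6, so r8c6=7.
Step 25. [r7c3∈{1,4}] row 7 places 1 nowhere but r7c3. So r7c3=1.
Step 26. [r3c9∈{1,2}] r3c9 is the only open cell in row 3 admitting 1 ⇒ r3c9=1.
Step 27. [r5c8∈{9}] nothing but 9 survives at r5c8 ⇒ r5c8=9.
Step 28. [r6c4∈{1}] r6c4 is down to just 1, so r6c4=1.
Step 29. [r7c6∈{4}] r7c6 is down to just 4, so r7c6=4.
Step 30. [r5c2∈{3}] r5c2 is down to just 3, so r5c2=3.
Step 31. [r3c4∈{6}] r3c4 is down to just 6. So r3c4=6.
Step 32. [r2c9∈{2}] nothing but 2 survives at r2c9. So r2c9=2.
Step 33. [r5c7∈{2}] r5c7 has the single candidate 2, so r5c7=2.
Step 34. [r9c4∈{2}] r9c4's peers cover all but 2, so r9c4=2.
Step 35. [r9c5∈{8}] r9c5's peers cover all but 8 ⇒ r9c5=8.
Step 36. [r7c1∈{6}] r7c1 has the single candidate 6. So r7c1=6.
Step 37. [r6c8∈{8}] r6c8's peers cover all but 8, so r6c8=8.
Step 38. [r3c3∈{2}] nothing but 2 survives at r3c3, so r3c3=2.
Step 39. [r7c5∈{9}] nothing but 9 survives at r7c5 ⇒ r7c5=9.
Step 40. [r1c6∈{8}] r1c6 is down to just 8 ⇒ r1c6=8.
Step 41. [r7c4∈{3}] nothing but 3 survives at r7c4, so r7c4=3.
Step 42. [r5c6∈{5}] only 5 remains possible at r5c6. So r5c6=5.
Step 43. [r8c3∈{4}] nothing but 4 survives at r8c3, so r8c3=4.
Step 44. [r7c7∈{7}] r7c7 has the single candidate 7 ⇒ r7c7=7.
Step 45. [r9c8∈{1}] r9c8 has the single candidate 1. So r9c8=1.

Answer: 5 1 7 4 2 8 9 3 6 / 9 6 3 7 5 1 8 4 2 / 8 4 2 6 3 9 5 7 1 / 2 7 8 9 4 3 1 6 5 / 1 3 6 8 7 5 2 9 4 / 4 5 9 1 6 2 3 8 7 / 6 2 1 3 9 4 7 5 8 / 3 8 4 5 1 7 6 2 9 / 7 9 5 2 8 6 4 1 3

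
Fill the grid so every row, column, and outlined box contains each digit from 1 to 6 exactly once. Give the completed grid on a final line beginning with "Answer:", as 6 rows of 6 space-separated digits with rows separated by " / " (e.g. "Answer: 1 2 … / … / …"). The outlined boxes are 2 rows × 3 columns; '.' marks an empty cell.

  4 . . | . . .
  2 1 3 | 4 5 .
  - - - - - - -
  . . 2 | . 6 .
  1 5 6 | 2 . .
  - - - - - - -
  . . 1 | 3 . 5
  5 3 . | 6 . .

Step 1. [r1c4∈{1}] r1c4 is down to just 1. So r1c4=1.
Step 2. [r6c5∈{1,2,4}] r6c5 is the only open cell in col 5 admitting 1. So r6c5=1.
Step 3. [r6c6∈{2,4}] row 6 places 2 nowhere but r6c6 ⇒ r6c6=2.
Step 4. [r5c2∈{2,4,6}] r5c2 is the only open cell in row 5 admitting 2, so r5c2=2.
Step 5. [r3c6∈{1,3,4}] r3c6 is the only open cell in row 3 admitting 1. So r3c6=1.
Step 6. [r4c6∈{3,4}] 4 has one home in col 6: r4c6, so r4c6=4.
Step 7. [r1c6∈{3,6}] 3 has one home in col 6: r1c6 ⇒ r1c6=3.
Step 8. [r3c1∈{3}] r3c1 is down to just 3, so r3c1=3.
Step 9. [r4c5∈{3}] r4c5 has the single candidate 3. So r4c5=3.
Step 10. [r1c3∈{5}] r1c3 is down to just 5. So r1c3=5.
Step 11. [r6c3∈{4}] r6c3 has the single candidate 4. So r6c3=4.
Step 12. [r5c1∈{6}] r5c1 is down to just 6 ⇒ r5c1=6.
Step 13. [r5c5∈{4}] r5c5 is down to just 4. So r5c5=4.
Step 14. [r3c2∈{4}] nothing but 4 survives at r3c2, so r3c2=4.
Step 15. [r1c2∈{6}] only 6 remains possible at r1c2, so r1c2=6.
Step 16. [r2c6∈{6}] r2c6's peers cover all but 6. So r2c6=6.
Step 17. [r3c4∈{5}] r3c4's peers cover all but 5. So r3c4=5.
Step 18. [r1c5∈{2}] r1c5 is down to just 2, so r1c5=2.

Answer: 4 6 5 1 2 3 / 2 1 3 4 5 6 / 3 4 2 5 6 1 / 1 5 6 2 3 4 / 6 2 1 3 4 5 / 5 3 4 6 1 2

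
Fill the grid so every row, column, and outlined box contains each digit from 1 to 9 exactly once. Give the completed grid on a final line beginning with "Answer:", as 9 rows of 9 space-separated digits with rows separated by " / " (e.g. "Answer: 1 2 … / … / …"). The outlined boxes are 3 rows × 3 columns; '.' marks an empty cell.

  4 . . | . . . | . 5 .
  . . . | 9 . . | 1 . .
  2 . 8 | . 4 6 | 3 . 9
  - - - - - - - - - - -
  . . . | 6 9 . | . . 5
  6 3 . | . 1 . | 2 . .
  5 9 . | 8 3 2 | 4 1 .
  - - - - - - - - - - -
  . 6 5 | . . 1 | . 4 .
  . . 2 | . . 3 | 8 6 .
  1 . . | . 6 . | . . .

Step 1. [r4c7∈{7}] nothing but 7 survives at r4c7. So r4c7=7.
Step 2. [r9c6∈{4,5,7,8,9}] col 6 places 9 nowhere but r9c6, so r9c6=9.
Step 3. [r3c8∈{7}] r3c8's peers cover all but 7 ⇒ r3c8=7.
Step 4. [r7c5∈{2,7,8}] r7c5 is the only open cell in box 8 admitting 8. So r7c5=8.
Step 5. [r5c9∈{8}] r5c9's peers cover all but 8, so r5c9=8.
Step 6. [r1c3∈{1,3,6,7,9}] in row 1, 9 fits only at r1c3 ⇒ r1c3=9.
Step 7. [r4c6∈{4}] r4c6 is down to just 4 ⇒ r4c6=4.
Step 8. [r1c4∈{1,2,3,7}] across row 1, 3 lands solely at r1c4, so r1c4=3.
Step 9. [r1c2∈{1,7}] across row 1, 1 lands solely at r1c2 ⇒ r1c2=1.
Step 10. [r9c2∈{4,7,8}] r9c2 is the only open cell in row 9 admitting 8, so r9c2=8.
Step 11. [r6c3∈{7}] r6c3's peers cover all but 7, so r6c3=7.
Step 12. [r8c2∈{4,7}] r8c2 is the only open cell in col 2 admitting 4 ⇒ r8c2=4.
Step 13. [r9c3∈{3}] only 3 remains possible at r9c3 ⇒ r9c3=3.
Step 14. [r9c8∈{2}] nothing but 2 survives at r9c8 ⇒ r9c8=2.
Step 15. [r2c2∈{5,7}] in col 2, 7 fits only at r2c2. So r2c2=7.
Step 16. [r9c9∈{7}] r9c9's peers cover all but 7. So r9c9=7.
Step 17. [r2c9∈{2,4,6}] in row 2, 4 fits only at r2c9. So r2c9=4.
Step 18. [r8c1∈{7,9}] row 8 places 9 nowhere but r8c1. So r8c1=9.
Step 19. [r1c6∈{7,8}] row 1 places 8 nowhere but r1c6, so r1c6=8.
Step 20. [r2c6∈{5}] only 5 remains possible at r2c6, so r2c6=5.
Step 21. [r8c5∈{5,7}] across col 5, 5 lands solely at r8c5, so r8c5=5.
Step 22. [r8c4∈{7}] only 7 remains possible at r8c4. So r8c4=7.
Step 23. [r1c9∈{2,6}] col 9 places 2 nowhere but r1c9, so r1c9=2.
Step 24. [r3c4∈{1}] r3c4 has the single candidate 1 ⇒ r3c4=1.
Step 25. [r2c3∈{6}] only 6 remains possible at r2c3. So r2c3=6.
Step 26. [r7c1∈{7}] r7c1 is down to just 7 ⇒ r7c1=7.
Step 27. [r8c9∈{1}] only 1 remains possible at r8c9. So r8c9=1.
Step 28. [r5c8∈{9}] nothing but 9 survives at r5c8, so r5c8=9.
Step 29. [r7c7∈{9}] r7c7 is down to just 9 ⇒ r7c7=9.
Step 30. [r5c4∈{5}] r5c4 is down to just 5, so r5c4=5.
Step 31. [r4c2∈{2}] r4c2 has the single candidate 2. So r4c2=2.
Step 32. [r3c2∈{5}] r3c2 is down to just 5, so r3c2=5.
Step 33. [r1c5∈{7}] only 7 remains possible at r1c5 ⇒ r1c5=7.
Step 34. [r2c5∈{2}] r2c5 is down to just 2. So r2c5=2.
Step 35. [r2c8∈{8}] r2c8's peers cover all but 8, so r2c8=8.
Step 36. [r4c1∈{8}] r4c1 is down to just 8, so r4c1=8.
Step 37. [r4c3∈{1}] only 1 remains possible at r4c3, so r4c3=1.
Step 38. [r6c9∈{6}] only 6 remains possible at r6c9 ⇒ r6c9=6.
Step 39. [r2c1∈{3}] r2c1 is down to just 3 ⇒ r2c1=3.
Step 40. [r4c8∈{3}] r4c8 has the single candidate 3 ⇒ r4c8=3.
Step 41. [r9c4∈{4}] r9c4 has the single candidate 4, so r9c4=4.
Step 42. [r1c7∈{6}] r1c7 is down to just 6 ⇒ r1c7=6.
Step 43. [r7c9∈{3}] nothing but 3 survives at r7c9, so r7c9=3.
Step 44. [r5c6∈{7}] r5c6 is down to just 7. So r5c6=7.
Step 45. [r7c4∈{2}] r7c4's peers cover all but 2. So r7c4=2.
Step 46. [r9c7∈{5}] r9c7's peers cover all but 5, so r9c7=5.
Step 47. [r5c3∈{4}] r5c3 is down to just 4 ⇒ r5c3=4.

Answer: 4 1 9 3 7 8 6 5 2 / 3 7 6 9 2 5 1 8 4 / 2 5 8 1 4 6 3 7 9 / 8 2 1 6 9 4 7 3 5 / 6 3 4 5 1 7 2 9 8 / 5 9 7 8 3 2 4 1 6 / 7 6 5 2 8 1 9 4 3 / 9 4 2 7 5 3 8 6 1 / 1 8 3 4 6 9 5 2 7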